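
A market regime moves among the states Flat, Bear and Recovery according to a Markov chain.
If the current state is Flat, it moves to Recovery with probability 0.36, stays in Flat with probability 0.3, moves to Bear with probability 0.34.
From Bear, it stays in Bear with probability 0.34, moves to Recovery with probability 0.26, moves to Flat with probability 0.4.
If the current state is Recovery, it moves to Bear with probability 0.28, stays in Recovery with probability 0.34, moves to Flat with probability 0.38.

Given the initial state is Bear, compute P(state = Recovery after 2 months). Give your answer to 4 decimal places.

0.3208

Sum over the intermediate state after 1 month:
P = P(Bear→Flat)·P(Flat→Recovery) + P(Bear→Bear)·P(Bear→Recovery) + P(Bear→Recovery)·P(Recovery→Recovery)
  = 0.4×0.36 + 0.34×0.26 + 0.26×0.34
  = 0.1440 + 0.0884 + 0.0884 = 0.3208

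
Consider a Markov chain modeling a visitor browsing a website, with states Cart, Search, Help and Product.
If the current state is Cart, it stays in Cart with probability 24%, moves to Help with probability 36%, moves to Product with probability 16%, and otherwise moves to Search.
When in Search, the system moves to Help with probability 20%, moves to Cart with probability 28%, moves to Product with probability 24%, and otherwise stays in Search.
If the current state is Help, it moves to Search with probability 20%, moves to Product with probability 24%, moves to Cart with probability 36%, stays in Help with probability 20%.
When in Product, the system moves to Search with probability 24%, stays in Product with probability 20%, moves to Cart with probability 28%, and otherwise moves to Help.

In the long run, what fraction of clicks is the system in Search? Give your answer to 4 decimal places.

Let the stationary distribution be π with π = πP and π_1 + π_2 + π_3 + π_4 = 1.
π_1 = 0.24·π_1 + 0.28·π_2 + 0.36·π_3 + 0.28·π_4
π_2 = 0.24·π_1 + 0.28·π_2 + 0.2·π_3 + 0.24·π_4
π_3 = 0.36·π_1 + 0.2·π_2 + 0.2·π_3 + 0.28·π_4
Solving with the normalization constraint gives π = (0.2895, 0.2390, 0.2630, 0.2085).
So the stationary probability of Search is 0.2390.

0.2390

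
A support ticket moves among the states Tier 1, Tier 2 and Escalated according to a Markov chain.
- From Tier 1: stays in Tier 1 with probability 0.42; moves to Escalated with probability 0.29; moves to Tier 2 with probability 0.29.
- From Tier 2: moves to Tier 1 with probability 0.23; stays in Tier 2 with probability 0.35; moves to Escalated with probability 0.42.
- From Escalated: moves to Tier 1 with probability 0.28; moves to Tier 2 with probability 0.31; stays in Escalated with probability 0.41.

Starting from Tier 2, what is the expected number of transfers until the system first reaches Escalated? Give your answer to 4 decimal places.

2.6104

Let t(s) be the expected number of transfers to first reach Escalated from state s, with t(Escalated) = 0. Conditioning on the first transfer:
t(Tier 1) = 1 + 0.42·t(Tier 1) + 0.29·t(Tier 2)
t(Tier 2) = 1 + 0.23·t(Tier 1) + 0.35·t(Tier 2)
Solving: t(Tier 1) = 3.0293, t(Tier 2) = 2.6104.
Expected transfers from Tier 2 to Escalated: 2.6104.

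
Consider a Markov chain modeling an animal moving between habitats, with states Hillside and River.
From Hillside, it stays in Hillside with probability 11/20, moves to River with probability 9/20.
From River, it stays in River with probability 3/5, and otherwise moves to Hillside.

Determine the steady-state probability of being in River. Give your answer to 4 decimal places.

0.5294

Let the stationary distribution be π with π = πP and π_1 + π_2 = 1.
π_1 = 0.55·π_1 + 0.4·π_2
Solving with the normalization constraint gives π = (0.4706, 0.5294).
So the stationary probability of River is 0.5294.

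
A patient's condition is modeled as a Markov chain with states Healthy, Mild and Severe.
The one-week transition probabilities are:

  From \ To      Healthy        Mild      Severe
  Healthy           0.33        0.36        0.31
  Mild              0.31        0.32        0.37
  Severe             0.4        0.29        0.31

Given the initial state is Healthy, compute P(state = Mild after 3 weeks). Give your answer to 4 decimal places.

0.3238

Propagate the distribution vector 3 weeks from Healthy.
After 0 weeks: (1.0000, 0.0000, 0.0000)
After 1 week: (0.3300, 0.3600, 0.3100)
After 2 weeks: (0.3445, 0.3239, 0.3316)
After 3 weeks: (0.3467, 0.3238, 0.3294)
P(in Mild after 3 weeks) = 0.3238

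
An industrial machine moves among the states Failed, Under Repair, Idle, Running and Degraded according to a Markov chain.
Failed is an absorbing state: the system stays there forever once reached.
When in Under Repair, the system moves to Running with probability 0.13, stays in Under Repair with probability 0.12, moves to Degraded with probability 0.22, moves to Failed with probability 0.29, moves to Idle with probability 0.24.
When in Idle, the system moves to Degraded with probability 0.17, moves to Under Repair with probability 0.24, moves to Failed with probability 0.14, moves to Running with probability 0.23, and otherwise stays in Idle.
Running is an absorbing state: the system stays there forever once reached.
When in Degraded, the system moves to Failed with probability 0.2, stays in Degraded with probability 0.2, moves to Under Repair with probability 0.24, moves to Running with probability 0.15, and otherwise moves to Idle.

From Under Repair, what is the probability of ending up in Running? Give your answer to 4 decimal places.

0.3983

Let h(s) be the probability of absorption at Running starting from transient state s. Then h(Running) = 1 and h(Failed) = 0. By first-step analysis:
h(Under Repair) = 0.29·0 + 0.12·h(Under Repair) + 0.24·h(Idle) + 0.13·1 + 0.22·h(Degraded)
h(Idle) = 0.14·0 + 0.24·h(Under Repair) + 0.22·h(Idle) + 0.23·1 + 0.17·h(Degraded)
h(Degraded) = 0.2·0 + 0.24·h(Under Repair) + 0.21·h(Idle) + 0.15·1 + 0.2·h(Degraded)
Solving: h(Under Repair) = 0.3983, h(Idle) = 0.5137, h(Degraded) = 0.4418.
Starting from Under Repair, the probability is 0.3983.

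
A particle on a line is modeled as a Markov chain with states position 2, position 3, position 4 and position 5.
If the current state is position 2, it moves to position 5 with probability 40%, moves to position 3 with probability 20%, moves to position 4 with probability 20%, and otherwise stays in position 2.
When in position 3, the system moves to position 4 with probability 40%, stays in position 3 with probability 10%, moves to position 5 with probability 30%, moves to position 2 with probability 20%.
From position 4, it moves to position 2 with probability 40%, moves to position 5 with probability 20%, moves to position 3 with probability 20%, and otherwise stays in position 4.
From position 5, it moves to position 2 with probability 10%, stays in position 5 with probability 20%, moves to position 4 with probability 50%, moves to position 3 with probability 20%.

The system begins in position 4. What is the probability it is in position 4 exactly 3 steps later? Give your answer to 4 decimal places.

Propagate the distribution vector 3 steps from position 4.
After 0 steps: (0.0000, 0.0000, 1.0000, 0.0000)
After 1 step: (0.4000, 0.2000, 0.2000, 0.2000)
After 2 steps: (0.2200, 0.1800, 0.3000, 0.3000)
After 3 steps: (0.2300, 0.1820, 0.3260, 0.2620)
P(in position 4 after 3 steps) = 0.3260

0.3260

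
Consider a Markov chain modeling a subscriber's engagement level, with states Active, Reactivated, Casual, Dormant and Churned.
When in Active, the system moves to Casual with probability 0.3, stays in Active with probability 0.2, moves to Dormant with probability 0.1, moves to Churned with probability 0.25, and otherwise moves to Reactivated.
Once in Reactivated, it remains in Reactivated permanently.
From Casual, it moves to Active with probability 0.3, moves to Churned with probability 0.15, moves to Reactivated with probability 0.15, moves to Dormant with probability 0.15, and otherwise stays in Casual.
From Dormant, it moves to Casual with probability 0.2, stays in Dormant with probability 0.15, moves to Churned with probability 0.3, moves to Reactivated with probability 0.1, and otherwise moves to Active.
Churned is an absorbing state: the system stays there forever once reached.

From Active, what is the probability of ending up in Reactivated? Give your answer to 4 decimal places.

Let h(s) be the probability of absorption at Reactivated starting from transient state s. Then h(Reactivated) = 1 and h(Churned) = 0. By first-step analysis:
h(Active) = 0.2·h(Active) + 0.15·1 + 0.3·h(Casual) + 0.1·h(Dormant) + 0.25·0
h(Casual) = 0.3·h(Active) + 0.15·1 + 0.25·h(Casual) + 0.15·h(Dormant) + 0.15·0
h(Dormant) = 0.25·h(Active) + 0.1·1 + 0.2·h(Casual) + 0.15·h(Dormant) + 0.3·0
Solving: h(Active) = 0.3865, h(Casual) = 0.4207, h(Dormant) = 0.3303.
Starting from Active, the probability is 0.3865.

0.3865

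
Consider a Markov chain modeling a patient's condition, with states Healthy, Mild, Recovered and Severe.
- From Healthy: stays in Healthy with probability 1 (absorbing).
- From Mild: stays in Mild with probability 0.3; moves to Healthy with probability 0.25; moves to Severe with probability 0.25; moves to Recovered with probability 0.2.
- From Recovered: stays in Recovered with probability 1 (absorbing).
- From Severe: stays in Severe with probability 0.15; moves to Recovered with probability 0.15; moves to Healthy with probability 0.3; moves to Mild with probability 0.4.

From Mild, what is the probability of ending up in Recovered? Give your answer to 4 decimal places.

0.4192

Let h(s) be the probability of absorption at Recovered starting from transient state s. Then h(Recovered) = 1 and h(Healthy) = 0. By first-step analysis:
h(Mild) = 0.25·0 + 0.3·h(Mild) + 0.2·1 + 0.25·h(Severe)
h(Severe) = 0.3·0 + 0.4·h(Mild) + 0.15·1 + 0.15·h(Severe)
Solving: h(Mild) = 0.4192, h(Severe) = 0.3737.
Starting from Mild, the probability is 0.4192.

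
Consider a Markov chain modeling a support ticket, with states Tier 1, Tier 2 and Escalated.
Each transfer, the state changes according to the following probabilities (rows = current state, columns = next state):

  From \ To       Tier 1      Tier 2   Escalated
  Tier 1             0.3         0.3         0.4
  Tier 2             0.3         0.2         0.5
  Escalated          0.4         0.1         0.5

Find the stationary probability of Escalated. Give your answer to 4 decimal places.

0.4653

Let the stationary distribution be π with π = πP and π_1 + π_2 + π_3 = 1.
π_1 = 0.3·π_1 + 0.3·π_2 + 0.4·π_3
π_2 = 0.3·π_1 + 0.2·π_2 + 0.1·π_3
Solving with the normalization constraint gives π = (0.3465, 0.1881, 0.4653).
So the stationary probability of Escalated is 0.4653.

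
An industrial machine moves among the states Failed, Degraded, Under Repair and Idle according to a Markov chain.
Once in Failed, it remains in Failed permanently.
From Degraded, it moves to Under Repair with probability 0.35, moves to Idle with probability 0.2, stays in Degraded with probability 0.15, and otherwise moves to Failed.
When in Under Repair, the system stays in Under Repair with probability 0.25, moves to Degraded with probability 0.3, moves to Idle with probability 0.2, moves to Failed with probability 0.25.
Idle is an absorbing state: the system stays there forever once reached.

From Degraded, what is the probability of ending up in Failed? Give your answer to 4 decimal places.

0.5869

Let h(s) be the probability of absorption at Failed starting from transient state s. Then h(Failed) = 1 and h(Idle) = 0. By first-step analysis:
h(Degraded) = 0.3·1 + 0.15·h(Degraded) + 0.35·h(Under Repair) + 0.2·0
h(Under Repair) = 0.25·1 + 0.3·h(Degraded) + 0.25·h(Under Repair) + 0.2·0
Solving: h(Degraded) = 0.5869, h(Under Repair) = 0.5681.
Starting from Degraded, the probability is 0.5869.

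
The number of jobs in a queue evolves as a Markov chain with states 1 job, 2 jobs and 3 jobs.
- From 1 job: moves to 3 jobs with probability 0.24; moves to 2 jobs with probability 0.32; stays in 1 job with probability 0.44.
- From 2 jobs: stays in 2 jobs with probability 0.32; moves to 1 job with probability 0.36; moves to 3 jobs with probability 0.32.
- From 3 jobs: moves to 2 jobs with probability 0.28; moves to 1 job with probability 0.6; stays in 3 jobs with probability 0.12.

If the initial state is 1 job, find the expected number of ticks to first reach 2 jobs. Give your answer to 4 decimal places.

Let t(s) be the expected number of ticks to first reach 2 jobs from state s, with t(2 jobs) = 0. Conditioning on the first tick:
t(1 job) = 1 + 0.44·t(1 job) + 0.24·t(3 jobs)
t(3 jobs) = 1 + 0.6·t(1 job) + 0.12·t(3 jobs)
Solving: t(1 job) = 3.2110, t(3 jobs) = 3.3257.
Expected ticks from 1 job to 2 jobs: 3.2110.

3.2110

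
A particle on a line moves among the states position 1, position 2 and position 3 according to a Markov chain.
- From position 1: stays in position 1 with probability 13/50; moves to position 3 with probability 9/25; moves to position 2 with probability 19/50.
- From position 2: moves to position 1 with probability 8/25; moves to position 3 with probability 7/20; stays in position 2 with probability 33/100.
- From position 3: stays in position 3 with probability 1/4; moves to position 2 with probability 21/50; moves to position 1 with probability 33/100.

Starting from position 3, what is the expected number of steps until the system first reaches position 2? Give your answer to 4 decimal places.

2.4530

Let t(s) be the expected number of steps to first reach position 2 from state s, with t(position 2) = 0. Conditioning on the first step:
t(position 1) = 1 + 0.26·t(position 1) + 0.36·t(position 3)
t(position 3) = 1 + 0.33·t(position 1) + 0.25·t(position 3)
Solving: t(position 1) = 2.5447, t(position 3) = 2.4530.
Expected steps from position 3 to position 2: 2.4530.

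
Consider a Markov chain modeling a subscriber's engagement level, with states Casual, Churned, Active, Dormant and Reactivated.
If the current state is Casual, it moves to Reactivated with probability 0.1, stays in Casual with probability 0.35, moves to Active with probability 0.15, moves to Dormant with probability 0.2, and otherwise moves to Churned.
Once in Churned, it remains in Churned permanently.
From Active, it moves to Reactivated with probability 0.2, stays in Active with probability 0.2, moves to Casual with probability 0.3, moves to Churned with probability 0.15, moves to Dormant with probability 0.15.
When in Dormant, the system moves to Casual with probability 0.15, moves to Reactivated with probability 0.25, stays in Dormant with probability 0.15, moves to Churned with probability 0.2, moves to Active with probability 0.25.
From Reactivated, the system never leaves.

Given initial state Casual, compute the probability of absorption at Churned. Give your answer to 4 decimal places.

Let h(s) be the probability of absorption at Churned starting from transient state s. Then h(Churned) = 1 and h(Reactivated) = 0. By first-step analysis:
h(Casual) = 0.35·h(Casual) + 0.2·1 + 0.15·h(Active) + 0.2·h(Dormant) + 0.1·0
h(Active) = 0.3·h(Casual) + 0.15·1 + 0.2·h(Active) + 0.15·h(Dormant) + 0.2·0
h(Dormant) = 0.15·h(Casual) + 0.2·1 + 0.25·h(Active) + 0.15·h(Dormant) + 0.25·0
Solving: h(Casual) = 0.5686, h(Active) = 0.4907, h(Dormant) = 0.4800.
Starting from Casual, the probability is 0.5686.

0.5686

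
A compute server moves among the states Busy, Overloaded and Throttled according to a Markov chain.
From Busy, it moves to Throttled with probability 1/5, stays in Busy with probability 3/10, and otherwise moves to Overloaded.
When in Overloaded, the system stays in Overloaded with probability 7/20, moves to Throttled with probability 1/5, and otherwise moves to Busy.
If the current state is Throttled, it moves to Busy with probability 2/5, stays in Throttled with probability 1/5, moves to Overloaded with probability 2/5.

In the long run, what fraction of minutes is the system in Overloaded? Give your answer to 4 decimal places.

0.4174

Let the stationary distribution be π with π = πP and π_1 + π_2 + π_3 = 1.
π_1 = 0.3·π_1 + 0.45·π_2 + 0.4·π_3
π_2 = 0.5·π_1 + 0.35·π_2 + 0.4·π_3
Solving with the normalization constraint gives π = (0.3826, 0.4174, 0.2000).
So the stationary probability of Overloaded is 0.4174.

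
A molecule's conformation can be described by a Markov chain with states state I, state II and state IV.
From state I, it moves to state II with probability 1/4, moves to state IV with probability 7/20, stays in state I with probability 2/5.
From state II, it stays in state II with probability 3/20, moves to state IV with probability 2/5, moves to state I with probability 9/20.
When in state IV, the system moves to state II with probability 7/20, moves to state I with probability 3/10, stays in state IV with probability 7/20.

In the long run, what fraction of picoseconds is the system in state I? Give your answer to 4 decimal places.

0.3767

Let the stationary distribution be π with π = πP and π_1 + π_2 + π_3 = 1.
π_1 = 0.4·π_1 + 0.45·π_2 + 0.3·π_3
π_2 = 0.25·π_1 + 0.15·π_2 + 0.35·π_3
Solving with the normalization constraint gives π = (0.3767, 0.2603, 0.3630).
So the stationary probability of state I is 0.3767.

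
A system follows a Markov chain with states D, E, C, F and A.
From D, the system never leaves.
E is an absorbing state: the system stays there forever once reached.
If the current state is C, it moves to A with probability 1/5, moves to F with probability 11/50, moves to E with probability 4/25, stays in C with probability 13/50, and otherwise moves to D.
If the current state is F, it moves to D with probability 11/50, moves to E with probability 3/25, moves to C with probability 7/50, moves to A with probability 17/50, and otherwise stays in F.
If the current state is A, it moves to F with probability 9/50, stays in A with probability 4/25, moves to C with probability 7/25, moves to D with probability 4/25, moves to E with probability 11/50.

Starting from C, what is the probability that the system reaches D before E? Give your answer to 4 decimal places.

0.5106

Let h(s) be the probability of absorption at D starting from transient state s. Then h(D) = 1 and h(E) = 0. By first-step analysis:
h(C) = 0.16·1 + 0.16·0 + 0.26·h(C) + 0.22·h(F) + 0.2·h(A)
h(F) = 0.22·1 + 0.12·0 + 0.14·h(C) + 0.18·h(F) + 0.34·h(A)
h(A) = 0.16·1 + 0.22·0 + 0.28·h(C) + 0.18·h(F) + 0.16·h(A)
Solving: h(C) = 0.5106, h(F) = 0.5543, h(A) = 0.4794.
Starting from C, the probability is 0.5106.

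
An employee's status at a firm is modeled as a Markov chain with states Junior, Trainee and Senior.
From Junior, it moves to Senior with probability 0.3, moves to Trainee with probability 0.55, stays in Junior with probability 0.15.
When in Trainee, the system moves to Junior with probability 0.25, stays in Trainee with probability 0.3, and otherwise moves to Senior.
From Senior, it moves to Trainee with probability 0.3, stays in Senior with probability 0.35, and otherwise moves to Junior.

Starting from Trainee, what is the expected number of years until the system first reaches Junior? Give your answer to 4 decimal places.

Let t(s) be the expected number of years to first reach Junior from state s, with t(Junior) = 0. Conditioning on the first year:
t(Trainee) = 1 + 0.3·t(Trainee) + 0.45·t(Senior)
t(Senior) = 1 + 0.3·t(Trainee) + 0.35·t(Senior)
Solving: t(Trainee) = 3.4375, t(Senior) = 3.1250.
Expected years from Trainee to Junior: 3.4375.

3.4375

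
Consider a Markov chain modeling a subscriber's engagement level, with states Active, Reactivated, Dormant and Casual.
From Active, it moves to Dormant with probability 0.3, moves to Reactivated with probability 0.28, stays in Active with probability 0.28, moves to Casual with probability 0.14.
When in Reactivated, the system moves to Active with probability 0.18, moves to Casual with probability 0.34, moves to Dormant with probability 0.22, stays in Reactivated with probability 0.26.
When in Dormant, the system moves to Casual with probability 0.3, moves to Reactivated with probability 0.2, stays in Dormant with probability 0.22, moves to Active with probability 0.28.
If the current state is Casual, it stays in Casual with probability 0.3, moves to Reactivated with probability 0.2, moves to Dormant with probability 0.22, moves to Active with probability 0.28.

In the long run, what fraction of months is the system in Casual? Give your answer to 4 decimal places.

Let the stationary distribution be π with π = πP and π_1 + π_2 + π_3 + π_4 = 1.
π_1 = 0.28·π_1 + 0.18·π_2 + 0.28·π_3 + 0.28·π_4
π_2 = 0.28·π_1 + 0.26·π_2 + 0.2·π_3 + 0.2·π_4
π_3 = 0.3·π_1 + 0.22·π_2 + 0.22·π_3 + 0.22·π_4
Solving with the normalization constraint gives π = (0.2565, 0.2346, 0.2405, 0.2683).
So the stationary probability of Casual is 0.2683.

0.2683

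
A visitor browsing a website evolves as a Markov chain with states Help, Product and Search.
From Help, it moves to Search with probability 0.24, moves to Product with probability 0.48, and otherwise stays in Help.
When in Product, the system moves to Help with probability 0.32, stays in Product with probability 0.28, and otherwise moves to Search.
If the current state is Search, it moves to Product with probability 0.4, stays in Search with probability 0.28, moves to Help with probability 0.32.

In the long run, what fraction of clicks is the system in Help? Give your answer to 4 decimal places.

Let the stationary distribution be π with π = πP and π_1 + π_2 + π_3 = 1.
π_1 = 0.28·π_1 + 0.32·π_2 + 0.32·π_3
π_2 = 0.48·π_1 + 0.28·π_2 + 0.4·π_3
Solving with the normalization constraint gives π = (0.3077, 0.3791, 0.3132).
So the stationary probability of Help is 0.3077.

0.3077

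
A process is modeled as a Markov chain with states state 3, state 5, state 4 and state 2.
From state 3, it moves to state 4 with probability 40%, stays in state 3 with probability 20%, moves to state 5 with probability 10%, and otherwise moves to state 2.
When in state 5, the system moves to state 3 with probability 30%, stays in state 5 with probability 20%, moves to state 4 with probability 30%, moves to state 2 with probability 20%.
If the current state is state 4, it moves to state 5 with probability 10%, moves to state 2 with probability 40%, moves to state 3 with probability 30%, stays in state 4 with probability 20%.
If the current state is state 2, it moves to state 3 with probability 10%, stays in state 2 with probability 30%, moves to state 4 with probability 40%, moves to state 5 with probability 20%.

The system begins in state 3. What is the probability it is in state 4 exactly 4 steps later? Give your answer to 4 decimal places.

Propagate the distribution vector 4 steps from state 3.
After 0 steps: (1.0000, 0.0000, 0.0000, 0.0000)
After 1 step: (0.2000, 0.1000, 0.4000, 0.3000)
After 2 steps: (0.2200, 0.1400, 0.3100, 0.3300)
After 3 steps: (0.2120, 0.1470, 0.3240, 0.3170)
After 4 steps: (0.2154, 0.1464, 0.3205, 0.3177)
P(in state 4 after 4 steps) = 0.3205

0.3205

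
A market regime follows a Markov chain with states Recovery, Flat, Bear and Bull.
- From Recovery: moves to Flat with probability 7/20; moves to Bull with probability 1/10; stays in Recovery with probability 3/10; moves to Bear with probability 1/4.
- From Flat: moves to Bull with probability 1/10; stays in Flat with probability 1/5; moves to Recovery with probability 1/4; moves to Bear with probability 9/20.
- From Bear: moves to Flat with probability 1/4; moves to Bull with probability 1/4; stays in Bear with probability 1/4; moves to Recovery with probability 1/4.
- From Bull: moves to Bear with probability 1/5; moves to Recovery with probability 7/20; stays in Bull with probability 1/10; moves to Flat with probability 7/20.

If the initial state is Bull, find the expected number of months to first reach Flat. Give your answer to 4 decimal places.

3.0552

Let t(s) be the expected number of months to first reach Flat from state s, with t(Flat) = 0. Conditioning on the first month:
t(Recovery) = 1 + 0.3·t(Recovery) + 0.25·t(Bear) + 0.1·t(Bull)
t(Bear) = 1 + 0.25·t(Recovery) + 0.25·t(Bear) + 0.25·t(Bull)
t(Bull) = 1 + 0.35·t(Recovery) + 0.2·t(Bear) + 0.1·t(Bull)
Solving: t(Recovery) = 3.0705, t(Bear) = 3.3752, t(Bull) = 3.0552.
Expected months from Bull to Flat: 3.0552.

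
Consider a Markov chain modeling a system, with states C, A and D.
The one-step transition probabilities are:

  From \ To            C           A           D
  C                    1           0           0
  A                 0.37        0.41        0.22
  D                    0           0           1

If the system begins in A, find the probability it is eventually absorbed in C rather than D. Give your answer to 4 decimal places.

0.6271

Let h(s) be the probability of absorption at C starting from transient state s. Then h(C) = 1 and h(D) = 0. By first-step analysis:
h(A) = 0.37·1 + 0.41·h(A) + 0.22·0
Solving: h(A) = 0.6271.
Starting from A, the probability is 0.6271.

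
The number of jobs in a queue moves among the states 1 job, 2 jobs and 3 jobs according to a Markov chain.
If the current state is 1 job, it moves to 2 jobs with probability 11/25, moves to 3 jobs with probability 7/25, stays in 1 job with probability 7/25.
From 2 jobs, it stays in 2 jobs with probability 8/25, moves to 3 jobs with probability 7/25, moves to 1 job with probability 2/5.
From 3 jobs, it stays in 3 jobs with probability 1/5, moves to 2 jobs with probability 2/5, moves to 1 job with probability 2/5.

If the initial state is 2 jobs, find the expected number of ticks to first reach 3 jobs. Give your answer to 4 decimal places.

3.5714

Let t(s) be the expected number of ticks to first reach 3 jobs from state s, with t(3 jobs) = 0. Conditioning on the first tick:
t(1 job) = 1 + 0.28·t(1 job) + 0.44·t(2 jobs)
t(2 jobs) = 1 + 0.4·t(1 job) + 0.32·t(2 jobs)
Solving: t(1 job) = 3.5714, t(2 jobs) = 3.5714.
Expected ticks from 2 jobs to 3 jobs: 3.5714.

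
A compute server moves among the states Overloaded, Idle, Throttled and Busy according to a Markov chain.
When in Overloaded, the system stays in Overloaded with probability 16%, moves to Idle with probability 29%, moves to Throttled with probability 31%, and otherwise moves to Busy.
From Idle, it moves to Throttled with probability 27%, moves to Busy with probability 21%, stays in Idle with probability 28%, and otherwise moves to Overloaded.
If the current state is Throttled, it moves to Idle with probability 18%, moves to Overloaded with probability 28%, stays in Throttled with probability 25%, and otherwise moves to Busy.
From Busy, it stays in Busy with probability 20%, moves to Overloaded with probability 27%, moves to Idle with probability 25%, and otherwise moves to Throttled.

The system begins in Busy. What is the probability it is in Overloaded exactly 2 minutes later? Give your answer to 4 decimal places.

Propagate the distribution vector 2 minutes from Busy.
After 0 minutes: (0.0000, 0.0000, 0.0000, 1.0000)
After 1 minute: (0.2700, 0.2500, 0.2800, 0.2000)
After 2 minutes: (0.2356, 0.2487, 0.2772, 0.2385)
P(in Overloaded after 2 minutes) = 0.2356

0.2356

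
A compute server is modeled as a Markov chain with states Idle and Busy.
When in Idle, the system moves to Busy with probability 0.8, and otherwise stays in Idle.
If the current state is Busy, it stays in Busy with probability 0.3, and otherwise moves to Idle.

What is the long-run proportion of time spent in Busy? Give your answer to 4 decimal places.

Let the stationary distribution be π with π = πP and π_1 + π_2 = 1.
π_1 = 0.2·π_1 + 0.7·π_2
Solving with the normalization constraint gives π = (0.4667, 0.5333).
So the stationary probability of Busy is 0.5333.

0.5333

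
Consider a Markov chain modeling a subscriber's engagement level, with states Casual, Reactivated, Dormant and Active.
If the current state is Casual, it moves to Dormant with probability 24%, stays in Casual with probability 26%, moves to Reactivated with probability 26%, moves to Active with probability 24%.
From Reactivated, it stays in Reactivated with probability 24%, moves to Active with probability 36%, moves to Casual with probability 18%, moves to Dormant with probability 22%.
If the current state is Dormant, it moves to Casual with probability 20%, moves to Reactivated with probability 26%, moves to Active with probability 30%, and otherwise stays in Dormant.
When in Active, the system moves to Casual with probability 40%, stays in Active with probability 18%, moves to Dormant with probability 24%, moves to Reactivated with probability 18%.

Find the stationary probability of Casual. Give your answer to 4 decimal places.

0.2644

Let the stationary distribution be π with π = πP and π_1 + π_2 + π_3 + π_4 = 1.
π_1 = 0.26·π_1 + 0.18·π_2 + 0.2·π_3 + 0.4·π_4
π_2 = 0.26·π_1 + 0.24·π_2 + 0.26·π_3 + 0.18·π_4
π_3 = 0.24·π_1 + 0.22·π_2 + 0.24·π_3 + 0.24·π_4
Solving with the normalization constraint gives π = (0.2644, 0.2340, 0.2353, 0.2662).
So the stationary probability of Casual is 0.2644.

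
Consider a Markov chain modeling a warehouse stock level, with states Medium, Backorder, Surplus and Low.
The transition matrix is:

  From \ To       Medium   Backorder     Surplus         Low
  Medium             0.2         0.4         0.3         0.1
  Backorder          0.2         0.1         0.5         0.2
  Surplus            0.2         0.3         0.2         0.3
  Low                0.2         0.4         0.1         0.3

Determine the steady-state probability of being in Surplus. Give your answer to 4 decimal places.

0.2826

Let the stationary distribution be π with π = πP and π_1 + π_2 + π_3 + π_4 = 1.
π_1 = 0.2·π_1 + 0.2·π_2 + 0.2·π_3 + 0.2·π_4
π_2 = 0.4·π_1 + 0.1·π_2 + 0.3·π_3 + 0.4·π_4
π_3 = 0.3·π_1 + 0.5·π_2 + 0.2·π_3 + 0.1·π_4
Solving with the normalization constraint gives π = (0.2000, 0.2860, 0.2826, 0.2314).
So the stationary probability of Surplus is 0.2826.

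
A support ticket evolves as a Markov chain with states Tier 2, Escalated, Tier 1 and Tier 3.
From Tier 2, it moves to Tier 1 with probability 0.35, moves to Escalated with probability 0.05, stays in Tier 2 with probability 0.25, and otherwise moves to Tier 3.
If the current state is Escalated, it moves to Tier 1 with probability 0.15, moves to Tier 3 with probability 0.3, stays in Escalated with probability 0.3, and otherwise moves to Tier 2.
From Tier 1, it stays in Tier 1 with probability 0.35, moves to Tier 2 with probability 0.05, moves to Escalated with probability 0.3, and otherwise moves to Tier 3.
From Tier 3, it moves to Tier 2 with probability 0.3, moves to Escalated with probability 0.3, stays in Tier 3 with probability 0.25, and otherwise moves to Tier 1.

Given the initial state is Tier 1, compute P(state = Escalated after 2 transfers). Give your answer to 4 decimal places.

Propagate the distribution vector 2 transfers from Tier 1.
After 0 transfers: (0.0000, 0.0000, 1.0000, 0.0000)
After 1 transfer: (0.0500, 0.3000, 0.3500, 0.3000)
After 2 transfers: (0.1950, 0.2875, 0.2300, 0.2875)
P(in Escalated after 2 transfers) = 0.2875

0.2875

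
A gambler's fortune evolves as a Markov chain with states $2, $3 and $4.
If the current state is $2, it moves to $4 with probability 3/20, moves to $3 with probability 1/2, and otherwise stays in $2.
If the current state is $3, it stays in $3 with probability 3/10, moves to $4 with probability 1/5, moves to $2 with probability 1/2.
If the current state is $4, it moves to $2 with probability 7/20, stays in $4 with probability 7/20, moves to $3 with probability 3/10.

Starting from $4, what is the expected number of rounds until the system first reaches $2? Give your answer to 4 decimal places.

Let t(s) be the expected number of rounds to first reach $2 from state s, with t($2) = 0. Conditioning on the first round:
t($3) = 1 + 0.3·t($3) + 0.2·t($4)
t($4) = 1 + 0.3·t($3) + 0.35·t($4)
Solving: t($3) = 2.1519, t($4) = 2.5316.
Expected rounds from $4 to $2: 2.5316.

2.5316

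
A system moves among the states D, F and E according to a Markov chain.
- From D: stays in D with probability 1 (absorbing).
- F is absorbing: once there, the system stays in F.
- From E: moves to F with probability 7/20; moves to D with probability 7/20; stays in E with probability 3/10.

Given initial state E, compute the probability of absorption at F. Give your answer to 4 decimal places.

Let h(s) be the probability of absorption at F starting from transient state s. Then h(F) = 1 and h(D) = 0. By first-step analysis:
h(E) = 0.35·0 + 0.35·1 + 0.3·h(E)
Solving: h(E) = 0.5000.
Starting from E, the probability is 0.5000.

0.5000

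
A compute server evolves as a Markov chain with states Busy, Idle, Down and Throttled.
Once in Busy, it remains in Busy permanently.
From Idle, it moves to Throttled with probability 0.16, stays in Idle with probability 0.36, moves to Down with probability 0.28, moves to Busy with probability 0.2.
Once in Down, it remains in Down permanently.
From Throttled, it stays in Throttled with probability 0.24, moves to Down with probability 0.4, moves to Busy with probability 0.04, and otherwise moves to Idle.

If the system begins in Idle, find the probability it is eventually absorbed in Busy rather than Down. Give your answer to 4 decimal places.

0.3640

Let h(s) be the probability of absorption at Busy starting from transient state s. Then h(Busy) = 1 and h(Down) = 0. By first-step analysis:
h(Idle) = 0.2·1 + 0.36·h(Idle) + 0.28·0 + 0.16·h(Throttled)
h(Throttled) = 0.04·1 + 0.32·h(Idle) + 0.4·0 + 0.24·h(Throttled)
Solving: h(Idle) = 0.3640, h(Throttled) = 0.2059.
Starting from Idle, the probability is 0.3640.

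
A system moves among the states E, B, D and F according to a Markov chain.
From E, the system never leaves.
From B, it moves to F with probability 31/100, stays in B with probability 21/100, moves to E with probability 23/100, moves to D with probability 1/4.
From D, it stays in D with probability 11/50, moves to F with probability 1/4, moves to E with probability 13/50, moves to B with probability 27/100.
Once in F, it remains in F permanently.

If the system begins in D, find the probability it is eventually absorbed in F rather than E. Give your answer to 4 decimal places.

Let h(s) be the probability of absorption at F starting from transient state s. Then h(F) = 1 and h(E) = 0. By first-step analysis:
h(B) = 0.23·0 + 0.21·h(B) + 0.25·h(D) + 0.31·1
h(D) = 0.26·0 + 0.27·h(B) + 0.22·h(D) + 0.25·1
Solving: h(B) = 0.5546, h(D) = 0.5125.
Starting from D, the probability is 0.5125.

0.5125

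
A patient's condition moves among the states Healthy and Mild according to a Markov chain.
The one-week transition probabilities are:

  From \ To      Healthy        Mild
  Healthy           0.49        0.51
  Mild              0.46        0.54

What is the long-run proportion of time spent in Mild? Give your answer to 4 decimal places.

0.5258

Let the stationary distribution be π with π = πP and π_1 + π_2 = 1.
π_1 = 0.49·π_1 + 0.46·π_2
Solving with the normalization constraint gives π = (0.4742, 0.5258).
So the stationary probability of Mild is 0.5258.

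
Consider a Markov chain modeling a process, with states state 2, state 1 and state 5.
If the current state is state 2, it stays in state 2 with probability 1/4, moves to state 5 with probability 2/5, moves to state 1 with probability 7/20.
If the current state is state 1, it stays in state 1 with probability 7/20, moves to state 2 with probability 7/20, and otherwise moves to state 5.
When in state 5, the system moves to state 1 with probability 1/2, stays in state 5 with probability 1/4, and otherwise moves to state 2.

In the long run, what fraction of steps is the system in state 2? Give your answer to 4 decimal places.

Let the stationary distribution be π with π = πP and π_1 + π_2 + π_3 = 1.
π_1 = 0.25·π_1 + 0.35·π_2 + 0.25·π_3
π_2 = 0.35·π_1 + 0.35·π_2 + 0.5·π_3
Solving with the normalization constraint gives π = (0.2897, 0.3970, 0.3133).
So the stationary probability of state 2 is 0.2897.

0.2897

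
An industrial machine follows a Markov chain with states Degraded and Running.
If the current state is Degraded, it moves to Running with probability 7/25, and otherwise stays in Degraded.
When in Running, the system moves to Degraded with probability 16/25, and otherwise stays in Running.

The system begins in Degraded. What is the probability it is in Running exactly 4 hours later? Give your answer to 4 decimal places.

Propagate the distribution vector 4 hours from Degraded.
After 0 hours: (1.0000, 0.0000)
After 1 hour: (0.7200, 0.2800)
After 2 hours: (0.6976, 0.3024)
After 3 hours: (0.6958, 0.3042)
After 4 hours: (0.6957, 0.3043)
P(in Running after 4 hours) = 0.3043

0.3043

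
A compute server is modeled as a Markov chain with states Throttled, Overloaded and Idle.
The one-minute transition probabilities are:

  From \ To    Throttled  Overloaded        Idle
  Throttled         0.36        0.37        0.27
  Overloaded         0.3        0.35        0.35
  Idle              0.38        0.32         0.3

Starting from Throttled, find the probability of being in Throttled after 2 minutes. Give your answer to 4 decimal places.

0.3432

Sum over the intermediate state after 1 minute:
P = P(Throttled→Throttled)·P(Throttled→Throttled) + P(Throttled→Overloaded)·P(Overloaded→Throttled) + P(Throttled→Idle)·P(Idle→Throttled)
  = 0.36×0.36 + 0.37×0.3 + 0.27×0.38
  = 0.1296 + 0.1110 + 0.1026 = 0.3432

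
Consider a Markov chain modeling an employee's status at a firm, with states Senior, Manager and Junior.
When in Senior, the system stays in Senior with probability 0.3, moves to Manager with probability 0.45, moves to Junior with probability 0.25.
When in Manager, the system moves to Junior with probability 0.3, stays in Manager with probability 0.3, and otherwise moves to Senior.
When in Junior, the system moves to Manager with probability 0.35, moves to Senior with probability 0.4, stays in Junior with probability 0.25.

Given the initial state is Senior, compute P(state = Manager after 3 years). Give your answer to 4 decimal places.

Propagate the distribution vector 3 years from Senior.
After 0 years: (1.0000, 0.0000, 0.0000)
After 1 year: (0.3000, 0.4500, 0.2500)
After 2 years: (0.3700, 0.3575, 0.2725)
After 3 years: (0.3630, 0.3691, 0.2679)
P(in Manager after 3 years) = 0.3691

0.3691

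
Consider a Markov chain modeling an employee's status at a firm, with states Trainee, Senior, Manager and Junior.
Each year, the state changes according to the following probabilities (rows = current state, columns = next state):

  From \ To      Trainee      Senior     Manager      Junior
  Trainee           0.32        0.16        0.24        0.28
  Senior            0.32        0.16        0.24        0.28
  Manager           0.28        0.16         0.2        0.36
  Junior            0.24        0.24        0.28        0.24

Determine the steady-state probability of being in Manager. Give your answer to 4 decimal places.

0.2418

Let the stationary distribution be π with π = πP and π_1 + π_2 + π_3 + π_4 = 1.
π_1 = 0.32·π_1 + 0.32·π_2 + 0.28·π_3 + 0.24·π_4
π_2 = 0.16·π_1 + 0.16·π_2 + 0.16·π_3 + 0.24·π_4
π_3 = 0.24·π_1 + 0.24·π_2 + 0.2·π_3 + 0.28·π_4
Solving with the normalization constraint gives π = (0.2873, 0.1830, 0.2418, 0.2878).
So the stationary probability of Manager is 0.2418.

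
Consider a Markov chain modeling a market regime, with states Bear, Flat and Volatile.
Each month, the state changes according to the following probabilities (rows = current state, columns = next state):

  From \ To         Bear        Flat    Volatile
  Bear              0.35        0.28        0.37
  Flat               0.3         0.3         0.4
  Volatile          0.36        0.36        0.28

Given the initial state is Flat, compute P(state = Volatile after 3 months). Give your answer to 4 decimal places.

0.3487

Propagate the distribution vector 3 months from Flat.
After 0 months: (0.0000, 1.0000, 0.0000)
After 1 month: (0.3000, 0.3000, 0.4000)
After 2 months: (0.3390, 0.3180, 0.3430)
After 3 months: (0.3375, 0.3138, 0.3487)
P(in Volatile after 3 months) = 0.3487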